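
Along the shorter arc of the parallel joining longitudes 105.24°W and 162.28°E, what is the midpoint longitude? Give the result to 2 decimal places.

Signed shortest Δλ from -105.24° to +162.28° is -92.48°.
Midpoint longitude = -105.24° + (-92.48°)/2 = -105.24° − 46.24° = -151.48°.
(The naïve average (-105.24 + +162.28)/2 = 28.52° is on the wrong side of the globe.)

151.48°W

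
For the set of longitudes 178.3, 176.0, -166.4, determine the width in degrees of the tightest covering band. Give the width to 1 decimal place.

Sort the longitudes: -166.4°, +176.0°, +178.3°.
Eastward gaps between consecutive values (wrapping around): 342.4°, 2.3°, 15.3°.
Largest gap = 342.4° ⇒ minimal covering band is its complement: 360° − 342.4° = 17.6°.
Band runs from +176.0° eastward to -166.4°, crossing the antimeridian.

17.6°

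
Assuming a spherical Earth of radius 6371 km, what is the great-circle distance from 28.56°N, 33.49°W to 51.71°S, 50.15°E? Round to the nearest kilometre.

12049 km

Δλ = 50.15 − -33.49 = 83.64°.
Δφ = -51.71 − 28.56 = -80.27°.
a = sin²(Δφ/2) + cos φ₁ · cos φ₂ · sin²(Δλ/2) = 0.657474.
c = 2·atan2(√a, √(1−a)) = 1.89120 rad → d = 6371·c ≈ 12048.82 km.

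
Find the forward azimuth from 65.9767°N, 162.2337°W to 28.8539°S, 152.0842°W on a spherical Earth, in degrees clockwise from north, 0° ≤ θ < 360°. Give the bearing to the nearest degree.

171°

Δλ = -152.0842 − -162.2337 = 10.1495°.
θ = atan2( sin Δλ · cos φ₂ , cos φ₁ · sin φ₂ − sin φ₁ · cos φ₂ · cos Δλ )
  = atan2(0.15434, -0.98393) = 171.085° → normalised to [0°, 360°): 171.085°.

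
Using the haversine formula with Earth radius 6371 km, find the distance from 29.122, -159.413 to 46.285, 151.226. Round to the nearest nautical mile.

2512 nmi

Δλ = 151.226 − -159.413 = 310.639°; wrapped into (−180°, 180°]: -49.361°.
Δφ = 46.285 − 29.122 = 17.163°.
a = sin²(Δφ/2) + cos φ₁ · cos φ₂ · sin²(Δλ/2) = 0.127525.
c = 2·atan2(√a, √(1−a)) = 0.73034 rad → d = 6371·c ≈ 4652.97 km ≈ 2512.41 nmi.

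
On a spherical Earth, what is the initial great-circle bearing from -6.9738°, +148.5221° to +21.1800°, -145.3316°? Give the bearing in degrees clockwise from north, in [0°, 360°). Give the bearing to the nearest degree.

65°

Δλ = -145.3316 − 148.5221 = -293.8537°; wrapped into (−180°, 180°]: 66.1463°.
θ = atan2( sin Δλ · cos φ₂ , cos φ₁ · sin φ₂ − sin φ₁ · cos φ₂ · cos Δλ )
  = atan2(0.85280, 0.40441) = 64.629° → normalised to [0°, 360°): 64.629°.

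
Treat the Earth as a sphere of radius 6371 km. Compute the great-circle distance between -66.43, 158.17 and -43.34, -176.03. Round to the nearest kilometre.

3004 km

Δλ = -176.03 − 158.17 = -334.20°; wrapped into (−180°, 180°]: 25.80°.
Δφ = -43.34 − -66.43 = 23.09°.
a = sin²(Δφ/2) + cos φ₁ · cos φ₂ · sin²(Δλ/2) = 0.054550.
c = 2·atan2(√a, √(1−a)) = 0.47147 rad → d = 6371·c ≈ 3003.75 km.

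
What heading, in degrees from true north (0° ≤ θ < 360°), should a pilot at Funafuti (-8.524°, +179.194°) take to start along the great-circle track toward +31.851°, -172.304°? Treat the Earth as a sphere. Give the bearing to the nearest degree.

11°

Δλ = -172.304 − 179.194 = -351.498°; wrapped into (−180°, 180°]: 8.502°.
θ = atan2( sin Δλ · cos φ₂ , cos φ₁ · sin φ₂ − sin φ₁ · cos φ₂ · cos Δλ )
  = atan2(0.12558, 0.64640) = 10.994° → normalised to [0°, 360°): 10.994°.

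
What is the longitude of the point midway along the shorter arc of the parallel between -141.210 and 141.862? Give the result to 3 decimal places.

Signed shortest Δλ from -141.210° to +141.862° is -76.928°.
Midpoint longitude = -141.210° + (-76.928°)/2 = -141.210° − 38.464° = -179.674°.
(The naïve average (-141.210 + +141.862)/2 = 0.326° is on the wrong side of the globe.)

-179.674°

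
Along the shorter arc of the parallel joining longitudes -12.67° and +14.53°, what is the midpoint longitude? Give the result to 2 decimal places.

Signed shortest Δλ from -12.67° to +14.53° is +27.20°.
Midpoint longitude = -12.67° + (+27.20°)/2 = -12.67° + 13.60° = +0.93°.

+0.93°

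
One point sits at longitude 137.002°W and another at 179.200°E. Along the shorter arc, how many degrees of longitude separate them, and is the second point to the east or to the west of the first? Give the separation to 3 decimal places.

43.798° west

Raw difference: 179.200 − -137.002 = 316.202°.
Normalise into (−180°, 180°]: 316.202° − 360° = -43.798°.
Negative ⇒ the second point lies to the west; separation 43.798°.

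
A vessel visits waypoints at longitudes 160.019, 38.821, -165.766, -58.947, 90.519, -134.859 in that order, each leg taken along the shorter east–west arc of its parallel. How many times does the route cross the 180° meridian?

Leg 1: +160.019° → +38.821°, shortest Δλ = -121.198° (west) — does not cross 180°.
Leg 2: +38.821° → -165.766°, shortest Δλ = 155.413° (east) — crosses 180°.
Leg 3: -165.766° → -58.947°, shortest Δλ = 106.819° (east) — does not cross 180°.
Leg 4: -58.947° → +90.519°, shortest Δλ = 149.466° (east) — does not cross 180°.
Leg 5: +90.519° → -134.859°, shortest Δλ = 134.622° (east) — crosses 180°.
Total crossings: 2.

2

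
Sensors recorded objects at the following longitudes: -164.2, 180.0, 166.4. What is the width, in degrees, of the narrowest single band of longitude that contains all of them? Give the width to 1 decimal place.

Sort the longitudes: -164.2°, +166.4°, +180.0°.
Eastward gaps between consecutive values (wrapping around): 330.6°, 13.6°, 15.8°.
Largest gap = 330.6° ⇒ minimal covering band is its complement: 360° − 330.6° = 29.4°.
Band runs from +166.4° eastward to -164.2°, crossing the antimeridian.

29.4°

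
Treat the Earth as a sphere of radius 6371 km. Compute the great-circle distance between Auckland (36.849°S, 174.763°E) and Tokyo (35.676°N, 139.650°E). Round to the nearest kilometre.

8842 km

Δλ = 139.650 − 174.763 = -35.113°.
Δφ = 35.676 − -36.849 = 72.525°.
a = sin²(Δφ/2) + cos φ₁ · cos φ₂ · sin²(Δλ/2) = 0.409003.
c = 2·atan2(√a, √(1−a)) = 1.38778 rad → d = 6371·c ≈ 8841.56 km.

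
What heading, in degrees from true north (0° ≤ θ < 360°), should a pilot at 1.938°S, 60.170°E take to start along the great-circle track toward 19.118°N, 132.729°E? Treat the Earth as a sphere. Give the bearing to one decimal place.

Δλ = 132.729 − 60.170 = 72.559°.
θ = atan2( sin Δλ · cos φ₂ , cos φ₁ · sin φ₂ − sin φ₁ · cos φ₂ · cos Δλ )
  = atan2(0.90141, 0.33690) = 69.507° → normalised to [0°, 360°): 69.507°.

69.5°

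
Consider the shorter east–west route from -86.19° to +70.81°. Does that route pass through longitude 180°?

Signed shortest Δλ = ((70.81 − -86.19 + 180) mod 360) − 180 = 157.0°.
Going east by 157.0° from -86.19° reaches +70.81° without touching 180°.

No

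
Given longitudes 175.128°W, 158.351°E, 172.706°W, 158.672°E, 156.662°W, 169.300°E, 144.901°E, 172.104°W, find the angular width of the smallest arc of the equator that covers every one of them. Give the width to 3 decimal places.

Sort the longitudes: -175.128°, -172.706°, -172.104°, -156.662°, +144.901°, +158.351°, +158.672°, +169.300°.
Eastward gaps between consecutive values (wrapping around): 2.422°, 0.602°, 15.442°, 301.563°, 13.450°, 0.321°, 10.628°, 15.572°.
Largest gap = 301.563° ⇒ minimal covering band is its complement: 360° − 301.563° = 58.437°.
Band runs from +144.901° eastward to -156.662°, crossing the antimeridian.

58.437°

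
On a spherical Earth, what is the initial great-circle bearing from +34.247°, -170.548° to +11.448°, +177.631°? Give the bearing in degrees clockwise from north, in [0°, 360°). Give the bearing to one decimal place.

208.1°

Δλ = 177.631 − -170.548 = 348.179°; wrapped into (−180°, 180°]: -11.821°.
θ = atan2( sin Δλ · cos φ₂ , cos φ₁ · sin φ₂ − sin φ₁ · cos φ₂ · cos Δλ )
  = atan2(-0.20078, -0.37580) = -151.886° → normalised to [0°, 360°): 208.114°.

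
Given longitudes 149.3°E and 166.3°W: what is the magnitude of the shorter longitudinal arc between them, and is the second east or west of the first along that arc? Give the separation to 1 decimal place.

Raw difference: -166.3 − 149.3 = -315.6°.
Normalise into (−180°, 180°]: -315.6° + 360° = 44.4°.
Positive ⇒ the second point lies to the east; separation 44.4°.

44.4° east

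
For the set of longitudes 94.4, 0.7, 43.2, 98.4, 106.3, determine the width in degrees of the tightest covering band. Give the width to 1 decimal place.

Sort the longitudes: +0.7°, +43.2°, +94.4°, +98.4°, +106.3°.
Eastward gaps between consecutive values (wrapping around): 42.5°, 51.2°, 4.0°, 7.9°, 254.4°.
Largest gap = 254.4° ⇒ minimal covering band is its complement: 360° − 254.4° = 105.6°.
Band runs from +0.7° eastward to +106.3°.

105.6°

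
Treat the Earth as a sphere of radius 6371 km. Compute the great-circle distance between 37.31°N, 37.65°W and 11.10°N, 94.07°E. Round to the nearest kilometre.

12648 km

Δλ = 94.07 − -37.65 = 131.72°.
Δφ = 11.10 − 37.31 = -26.21°.
a = sin²(Δφ/2) + cos φ₁ · cos φ₂ · sin²(Δλ/2) = 0.701358.
c = 2·atan2(√a, √(1−a)) = 1.98528 rad → d = 6371·c ≈ 12648.20 km.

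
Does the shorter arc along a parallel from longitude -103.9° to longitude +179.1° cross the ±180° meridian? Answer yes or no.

Naïve |179.1 − -103.9| = 283.0° > 180°, so the shorter arc goes the other way round — across 180°.
Signed shortest Δλ = ((179.1 − -103.9 + 180) mod 360) − 180 = -77.0°.
Going west by 77.0° from -103.9° passes through 180° before reaching +179.1°.

Yes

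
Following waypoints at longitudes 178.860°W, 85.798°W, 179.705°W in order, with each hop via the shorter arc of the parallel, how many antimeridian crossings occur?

0

Leg 1: -178.860° → -85.798°, shortest Δλ = 93.062° (east) — does not cross 180°.
Leg 2: -85.798° → -179.705°, shortest Δλ = -93.907° (west) — does not cross 180°.
Total crossings: 0.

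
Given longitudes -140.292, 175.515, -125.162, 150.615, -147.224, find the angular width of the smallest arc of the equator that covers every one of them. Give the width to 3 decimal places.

Sort the longitudes: -147.224°, -140.292°, -125.162°, +150.615°, +175.515°.
Eastward gaps between consecutive values (wrapping around): 6.932°, 15.130°, 275.777°, 24.900°, 37.261°.
Largest gap = 275.777° ⇒ minimal covering band is its complement: 360° − 275.777° = 84.223°.
Band runs from +150.615° eastward to -125.162°, crossing the antimeridian.

84.223°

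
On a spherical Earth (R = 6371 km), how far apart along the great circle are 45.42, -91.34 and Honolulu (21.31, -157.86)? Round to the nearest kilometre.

6528 km

Δλ = -157.86 − -91.34 = -66.52°.
Δφ = 21.31 − 45.42 = -24.11°.
a = sin²(Δφ/2) + cos φ₁ · cos φ₂ · sin²(Δλ/2) = 0.240306.
c = 2·atan2(√a, √(1−a)) = 1.02466 rad → d = 6371·c ≈ 6528.12 km.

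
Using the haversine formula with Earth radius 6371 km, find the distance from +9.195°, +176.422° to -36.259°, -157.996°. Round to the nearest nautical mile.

3088 nmi

Δλ = -157.996 − 176.422 = -334.418°; wrapped into (−180°, 180°]: 25.582°.
Δφ = -36.259 − 9.195 = -45.454°.
a = sin²(Δφ/2) + cos φ₁ · cos φ₂ · sin²(Δλ/2) = 0.188275.
c = 2·atan2(√a, √(1−a)) = 0.89765 rad → d = 6371·c ≈ 5718.93 km ≈ 3087.97 nmi.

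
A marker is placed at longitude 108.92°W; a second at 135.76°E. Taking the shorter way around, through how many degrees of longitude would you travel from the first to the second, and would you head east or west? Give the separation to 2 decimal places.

115.32° west

Raw difference: 135.76 − -108.92 = 244.68°.
Normalise into (−180°, 180°]: 244.68° − 360° = -115.32°.
Negative ⇒ the second point lies to the west; separation 115.32°.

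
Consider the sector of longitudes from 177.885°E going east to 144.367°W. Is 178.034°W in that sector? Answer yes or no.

Yes

Band width going east from +177.885° to -144.367°: ((-144.367 − 177.885) mod 360) = 37.748°.
Offset of -178.034° east of the west edge: ((-178.034 − 177.885) mod 360) = 4.081°.
4.081° ≤ 37.748° ⇒ inside.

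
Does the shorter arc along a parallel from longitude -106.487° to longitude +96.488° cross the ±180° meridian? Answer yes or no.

Yes

Naïve |96.488 − -106.487| = 202.975° > 180°, so the shorter arc goes the other way round — across 180°.
Signed shortest Δλ = ((96.488 − -106.487 + 180) mod 360) − 180 = -157.025°.
Going west by 157.025° from -106.487° passes through 180° before reaching +96.488°.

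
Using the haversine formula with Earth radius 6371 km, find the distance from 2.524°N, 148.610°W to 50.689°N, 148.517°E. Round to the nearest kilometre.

Δλ = 148.517 − -148.610 = 297.127°; wrapped into (−180°, 180°]: -62.873°.
Δφ = 50.689 − 2.524 = 48.165°.
a = sin²(Δφ/2) + cos φ₁ · cos φ₂ · sin²(Δλ/2) = 0.338670.
c = 2·atan2(√a, √(1−a)) = 1.24226 rad → d = 6371·c ≈ 7914.43 km.

7914 km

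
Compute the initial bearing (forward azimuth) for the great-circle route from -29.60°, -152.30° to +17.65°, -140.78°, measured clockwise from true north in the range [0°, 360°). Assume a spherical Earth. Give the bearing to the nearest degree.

Δλ = -140.78 − -152.30 = 11.52°.
θ = atan2( sin Δλ · cos φ₂ , cos φ₁ · sin φ₂ − sin φ₁ · cos φ₂ · cos Δλ )
  = atan2(0.19031, 0.72484) = 14.711° → normalised to [0°, 360°): 14.711°.

15°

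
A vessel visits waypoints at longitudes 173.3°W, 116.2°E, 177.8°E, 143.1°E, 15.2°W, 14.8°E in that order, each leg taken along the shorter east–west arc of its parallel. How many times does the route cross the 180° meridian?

1

Leg 1: -173.3° → +116.2°, shortest Δλ = -70.5° (west) — crosses 180°.
Leg 2: +116.2° → +177.8°, shortest Δλ = 61.6° (east) — does not cross 180°.
Leg 3: +177.8° → +143.1°, shortest Δλ = -34.7° (west) — does not cross 180°.
Leg 4: +143.1° → -15.2°, shortest Δλ = -158.3° (west) — does not cross 180°.
Leg 5: -15.2° → +14.8°, shortest Δλ = 30.0° (east) — does not cross 180°.
Total crossings: 1.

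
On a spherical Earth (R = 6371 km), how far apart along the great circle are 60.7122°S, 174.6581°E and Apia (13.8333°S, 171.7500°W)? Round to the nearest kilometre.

Δλ = -171.7500 − 174.6581 = -346.4081°; wrapped into (−180°, 180°]: 13.5919°.
Δφ = -13.8333 − -60.7122 = 46.8789°.
a = sin²(Δφ/2) + cos φ₁ · cos φ₂ · sin²(Δλ/2) = 0.164880.
c = 2·atan2(√a, √(1−a)) = 0.83626 rad → d = 6371·c ≈ 5327.84 km.

5328 km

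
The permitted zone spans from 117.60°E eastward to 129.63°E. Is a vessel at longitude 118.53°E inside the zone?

Yes

Band width going east from +117.60° to +129.63°: ((129.63 − 117.60) mod 360) = 12.03°.
Offset of +118.53° east of the west edge: ((118.53 − 117.60) mod 360) = 0.93°.
0.93° ≤ 12.03° ⇒ inside.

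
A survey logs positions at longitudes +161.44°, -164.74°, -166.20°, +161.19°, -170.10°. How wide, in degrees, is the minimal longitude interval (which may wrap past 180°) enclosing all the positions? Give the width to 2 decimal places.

34.07°

Sort the longitudes: -170.10°, -166.20°, -164.74°, +161.19°, +161.44°.
Eastward gaps between consecutive values (wrapping around): 3.90°, 1.46°, 325.93°, 0.25°, 28.46°.
Largest gap = 325.93° ⇒ minimal covering band is its complement: 360° − 325.93° = 34.07°.
Band runs from +161.19° eastward to -164.74°, crossing the antimeridian.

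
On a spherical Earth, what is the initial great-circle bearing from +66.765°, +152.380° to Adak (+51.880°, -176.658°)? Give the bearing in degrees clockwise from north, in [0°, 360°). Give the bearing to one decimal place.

119.0°

Δλ = -176.658 − 152.380 = -329.038°; wrapped into (−180°, 180°]: 30.962°.
θ = atan2( sin Δλ · cos φ₂ , cos φ₁ · sin φ₂ − sin φ₁ · cos φ₂ · cos Δλ )
  = atan2(0.31759, -0.17605) = 119.002° → normalised to [0°, 360°): 119.002°.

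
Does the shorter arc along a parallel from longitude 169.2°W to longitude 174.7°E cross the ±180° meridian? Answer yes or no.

Yes

Naïve |174.7 − -169.2| = 343.9° > 180°, so the shorter arc goes the other way round — across 180°.
Signed shortest Δλ = ((174.7 − -169.2 + 180) mod 360) − 180 = -16.1°.
Going west by 16.1° from -169.2° passes through 180° before reaching +174.7°.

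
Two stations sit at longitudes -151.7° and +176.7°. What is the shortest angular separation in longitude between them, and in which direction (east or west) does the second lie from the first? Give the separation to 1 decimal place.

31.6° west

Raw difference: 176.7 − -151.7 = 328.4°.
Normalise into (−180°, 180°]: 328.4° − 360° = -31.6°.
Negative ⇒ the second point lies to the west; separation 31.6°.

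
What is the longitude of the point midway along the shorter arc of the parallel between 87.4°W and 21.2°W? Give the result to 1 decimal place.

Signed shortest Δλ from -87.4° to -21.2° is +66.2°.
Midpoint longitude = -87.4° + (+66.2°)/2 = -87.4° + 33.1° = -54.3°.

54.3°W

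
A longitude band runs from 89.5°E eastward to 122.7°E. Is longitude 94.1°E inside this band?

Yes

Band width going east from +89.5° to +122.7°: ((122.7 − 89.5) mod 360) = 33.2°.
Offset of +94.1° east of the west edge: ((94.1 − 89.5) mod 360) = 4.6°.
4.6° ≤ 33.2° ⇒ inside.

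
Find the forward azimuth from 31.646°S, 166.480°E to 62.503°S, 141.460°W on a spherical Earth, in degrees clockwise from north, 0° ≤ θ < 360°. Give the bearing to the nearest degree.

149°

Δλ = -141.460 − 166.480 = -307.940°; wrapped into (−180°, 180°]: 52.060°.
θ = atan2( sin Δλ · cos φ₂ , cos φ₁ · sin φ₂ − sin φ₁ · cos φ₂ · cos Δλ )
  = atan2(0.36412, -0.60620) = 149.008° → normalised to [0°, 360°): 149.008°.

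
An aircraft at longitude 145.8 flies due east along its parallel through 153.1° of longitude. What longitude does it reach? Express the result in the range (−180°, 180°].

-61.1°

Start at +145.8°; shift +153.1° → +298.9°.
+298.9° lies outside (−180°, 180°]; subtract 360° → -61.1°.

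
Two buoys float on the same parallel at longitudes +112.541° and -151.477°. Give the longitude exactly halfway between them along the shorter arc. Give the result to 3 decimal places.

+160.532°

Signed shortest Δλ from +112.541° to -151.477° is +95.982°.
Midpoint longitude = +112.541° + (+95.982°)/2 = +112.541° + 47.991° = +160.532°.
(The naïve average (+112.541 + -151.477)/2 = -19.468° is on the wrong side of the globe.)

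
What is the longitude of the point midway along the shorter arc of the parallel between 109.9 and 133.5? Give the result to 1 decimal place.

+121.7°

Signed shortest Δλ from +109.9° to +133.5° is +23.6°.
Midpoint longitude = +109.9° + (+23.6°)/2 = +109.9° + 11.8° = +121.7°.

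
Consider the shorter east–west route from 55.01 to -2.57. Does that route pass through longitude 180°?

No

Signed shortest Δλ = ((-2.57 − 55.01 + 180) mod 360) − 180 = -57.58°.
Going west by 57.58° from +55.01° reaches -2.57° without touching 180°.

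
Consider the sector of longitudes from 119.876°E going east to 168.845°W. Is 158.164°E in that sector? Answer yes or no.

Yes

Band width going east from +119.876° to -168.845°: ((-168.845 − 119.876) mod 360) = 71.279°.
Offset of +158.164° east of the west edge: ((158.164 − 119.876) mod 360) = 38.288°.
38.288° ≤ 71.279° ⇒ inside.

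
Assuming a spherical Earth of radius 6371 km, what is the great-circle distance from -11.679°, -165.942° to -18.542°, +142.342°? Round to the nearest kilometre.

Δλ = 142.342 − -165.942 = 308.284°; wrapped into (−180°, 180°]: -51.716°.
Δφ = -18.542 − -11.679 = -6.863°.
a = sin²(Δφ/2) + cos φ₁ · cos φ₂ · sin²(Δλ/2) = 0.180195.
c = 2·atan2(√a, √(1−a)) = 0.87681 rad → d = 6371·c ≈ 5586.13 km.

5586 km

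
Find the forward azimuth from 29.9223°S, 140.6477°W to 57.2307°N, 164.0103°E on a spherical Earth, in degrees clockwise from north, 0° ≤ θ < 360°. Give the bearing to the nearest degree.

Δλ = 164.0103 − -140.6477 = 304.6580°; wrapped into (−180°, 180°]: -55.3420°.
θ = atan2( sin Δλ · cos φ₂ , cos φ₁ · sin φ₂ − sin φ₁ · cos φ₂ · cos Δλ )
  = atan2(-0.44522, 0.88231) = -26.776° → normalised to [0°, 360°): 333.224°.

333°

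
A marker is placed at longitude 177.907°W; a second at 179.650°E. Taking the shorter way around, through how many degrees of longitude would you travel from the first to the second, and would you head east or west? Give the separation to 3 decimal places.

2.443° west

Raw difference: 179.650 − -177.907 = 357.557°.
Normalise into (−180°, 180°]: 357.557° − 360° = -2.443°.
Negative ⇒ the second point lies to the west; separation 2.443°.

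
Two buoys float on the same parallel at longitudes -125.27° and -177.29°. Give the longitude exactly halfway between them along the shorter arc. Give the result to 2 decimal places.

-151.28°

Signed shortest Δλ from -125.27° to -177.29° is -52.02°.
Midpoint longitude = -125.27° + (-52.02°)/2 = -125.27° − 26.01° = -151.28°.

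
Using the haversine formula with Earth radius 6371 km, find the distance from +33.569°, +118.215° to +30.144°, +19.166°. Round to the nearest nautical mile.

Δλ = 19.166 − 118.215 = -99.049°.
Δφ = 30.144 − 33.569 = -3.425°.
a = sin²(Δφ/2) + cos φ₁ · cos φ₂ · sin²(Δλ/2) = 0.417826.
c = 2·atan2(√a, √(1−a)) = 1.40570 rad → d = 6371·c ≈ 8955.72 km ≈ 4835.70 nmi.

4836 nmi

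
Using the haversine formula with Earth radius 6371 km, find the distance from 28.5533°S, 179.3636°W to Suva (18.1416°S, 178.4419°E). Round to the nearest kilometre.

Δλ = 178.4419 − -179.3636 = 357.8055°; wrapped into (−180°, 180°]: -2.1945°.
Δφ = -18.1416 − -28.5533 = 10.4117°.
a = sin²(Δφ/2) + cos φ₁ · cos φ₂ · sin²(Δλ/2) = 0.008539.
c = 2·atan2(√a, √(1−a)) = 0.18508 rad → d = 6371·c ≈ 1179.11 km.

1179 km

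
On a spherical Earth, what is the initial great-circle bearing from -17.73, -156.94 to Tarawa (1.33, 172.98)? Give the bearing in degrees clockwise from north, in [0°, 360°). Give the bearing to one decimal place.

Δλ = 172.98 − -156.94 = 329.92°; wrapped into (−180°, 180°]: -30.08°.
θ = atan2( sin Δλ · cos φ₂ , cos φ₁ · sin φ₂ − sin φ₁ · cos φ₂ · cos Δλ )
  = atan2(-0.50107, 0.28556) = -60.322° → normalised to [0°, 360°): 299.678°.

299.7°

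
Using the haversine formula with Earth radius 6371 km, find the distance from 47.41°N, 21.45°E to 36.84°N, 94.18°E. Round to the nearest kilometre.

Δλ = 94.18 − 21.45 = 72.73°.
Δφ = 36.84 − 47.41 = -10.57°.
a = sin²(Δφ/2) + cos φ₁ · cos φ₂ · sin²(Δλ/2) = 0.198894.
c = 2·atan2(√a, √(1−a)) = 0.92453 rad → d = 6371·c ≈ 5890.16 km.

5890 km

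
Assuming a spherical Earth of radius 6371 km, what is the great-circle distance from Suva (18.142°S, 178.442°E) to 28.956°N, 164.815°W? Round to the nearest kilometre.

5537 km

Δλ = -164.815 − 178.442 = -343.257°; wrapped into (−180°, 180°]: 16.743°.
Δφ = 28.956 − -18.142 = 47.098°.
a = sin²(Δφ/2) + cos φ₁ · cos φ₂ · sin²(Δλ/2) = 0.177252.
c = 2·atan2(√a, √(1−a)) = 0.86912 rad → d = 6371·c ≈ 5537.18 km.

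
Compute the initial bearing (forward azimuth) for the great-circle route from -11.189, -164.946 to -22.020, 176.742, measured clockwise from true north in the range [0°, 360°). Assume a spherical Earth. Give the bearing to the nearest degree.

Δλ = 176.742 − -164.946 = 341.688°; wrapped into (−180°, 180°]: -18.312°.
θ = atan2( sin Δλ · cos φ₂ , cos φ₁ · sin φ₂ − sin φ₁ · cos φ₂ · cos Δλ )
  = atan2(-0.29127, -0.19702) = -124.075° → normalised to [0°, 360°): 235.925°.

236°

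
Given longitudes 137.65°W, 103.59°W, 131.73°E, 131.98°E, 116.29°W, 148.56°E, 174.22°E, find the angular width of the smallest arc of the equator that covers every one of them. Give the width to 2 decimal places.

124.68°

Sort the longitudes: -137.65°, -116.29°, -103.59°, +131.73°, +131.98°, +148.56°, +174.22°.
Eastward gaps between consecutive values (wrapping around): 21.36°, 12.70°, 235.32°, 0.25°, 16.58°, 25.66°, 48.13°.
Largest gap = 235.32° ⇒ minimal covering band is its complement: 360° − 235.32° = 124.68°.
Band runs from +131.73° eastward to -103.59°, crossing the antimeridian.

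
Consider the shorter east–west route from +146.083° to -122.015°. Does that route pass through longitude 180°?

Naïve |-122.015 − 146.083| = 268.098° > 180°, so the shorter arc goes the other way round — across 180°.
Signed shortest Δλ = ((-122.015 − 146.083 + 180) mod 360) − 180 = 91.902°.
Going east by 91.902° from +146.083° passes through 180° before reaching -122.015°.

Yes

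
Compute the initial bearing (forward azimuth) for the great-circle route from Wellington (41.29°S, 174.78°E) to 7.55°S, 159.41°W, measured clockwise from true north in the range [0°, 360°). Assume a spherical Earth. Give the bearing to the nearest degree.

Δλ = -159.41 − 174.78 = -334.19°; wrapped into (−180°, 180°]: 25.81°.
θ = atan2( sin Δλ · cos φ₂ , cos φ₁ · sin φ₂ − sin φ₁ · cos φ₂ · cos Δλ )
  = atan2(0.43161, 0.49017) = 41.365° → normalised to [0°, 360°): 41.365°.

41°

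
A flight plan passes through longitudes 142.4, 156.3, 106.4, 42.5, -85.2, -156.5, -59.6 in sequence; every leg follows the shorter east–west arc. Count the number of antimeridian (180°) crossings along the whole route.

0

Leg 1: +142.4° → +156.3°, shortest Δλ = 13.9° (east) — does not cross 180°.
Leg 2: +156.3° → +106.4°, shortest Δλ = -49.9° (west) — does not cross 180°.
Leg 3: +106.4° → +42.5°, shortest Δλ = -63.9° (west) — does not cross 180°.
Leg 4: +42.5° → -85.2°, shortest Δλ = -127.7° (west) — does not cross 180°.
Leg 5: -85.2° → -156.5°, shortest Δλ = -71.3° (west) — does not cross 180°.
Leg 6: -156.5° → -59.6°, shortest Δλ = 96.9° (east) — does not cross 180°.
Total crossings: 0.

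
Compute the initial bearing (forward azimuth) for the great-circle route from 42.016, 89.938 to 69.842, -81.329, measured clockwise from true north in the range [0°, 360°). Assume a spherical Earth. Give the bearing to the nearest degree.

357°

Δλ = -81.329 − 89.938 = -171.267°.
θ = atan2( sin Δλ · cos φ₂ , cos φ₁ · sin φ₂ − sin φ₁ · cos φ₂ · cos Δλ )
  = atan2(-0.05232, 0.92544) = -3.236° → normalised to [0°, 360°): 356.764°.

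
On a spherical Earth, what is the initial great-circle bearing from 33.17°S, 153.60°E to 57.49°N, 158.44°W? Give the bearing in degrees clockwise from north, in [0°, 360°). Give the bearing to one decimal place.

Δλ = -158.44 − 153.60 = -312.04°; wrapped into (−180°, 180°]: 47.96°.
θ = atan2( sin Δλ · cos φ₂ , cos φ₁ · sin φ₂ − sin φ₁ · cos φ₂ · cos Δλ )
  = atan2(0.39915, 0.90279) = 23.852° → normalised to [0°, 360°): 23.852°.

23.9°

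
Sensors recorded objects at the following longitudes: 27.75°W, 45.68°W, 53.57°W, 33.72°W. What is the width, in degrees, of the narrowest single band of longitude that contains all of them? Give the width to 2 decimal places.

Sort the longitudes: -53.57°, -45.68°, -33.72°, -27.75°.
Eastward gaps between consecutive values (wrapping around): 7.89°, 11.96°, 5.97°, 334.18°.
Largest gap = 334.18° ⇒ minimal covering band is its complement: 360° − 334.18° = 25.82°.
Band runs from -53.57° eastward to -27.75°.

25.82°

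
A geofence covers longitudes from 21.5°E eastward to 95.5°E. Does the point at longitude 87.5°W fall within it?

Band width going east from +21.5° to +95.5°: ((95.5 − 21.5) mod 360) = 74.0°.
Offset of -87.5° east of the west edge: ((-87.5 − 21.5) mod 360) = 251.0°.
251.0° > 74.0° ⇒ outside.

No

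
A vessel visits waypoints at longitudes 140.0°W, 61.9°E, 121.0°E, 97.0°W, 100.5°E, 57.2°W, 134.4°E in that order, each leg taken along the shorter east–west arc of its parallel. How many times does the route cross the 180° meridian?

4

Leg 1: -140.0° → +61.9°, shortest Δλ = -158.1° (west) — crosses 180°.
Leg 2: +61.9° → +121.0°, shortest Δλ = 59.1° (east) — does not cross 180°.
Leg 3: +121.0° → -97.0°, shortest Δλ = 142.0° (east) — crosses 180°.
Leg 4: -97.0° → +100.5°, shortest Δλ = -162.5° (west) — crosses 180°.
Leg 5: +100.5° → -57.2°, shortest Δλ = -157.7° (west) — does not cross 180°.
Leg 6: -57.2° → +134.4°, shortest Δλ = -168.4° (west) — crosses 180°.
Total crossings: 4.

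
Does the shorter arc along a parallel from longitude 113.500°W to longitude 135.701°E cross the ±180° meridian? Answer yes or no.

Naïve |135.701 − -113.500| = 249.201° > 180°, so the shorter arc goes the other way round — across 180°.
Signed shortest Δλ = ((135.701 − -113.500 + 180) mod 360) − 180 = -110.799°.
Going west by 110.799° from -113.500° passes through 180° before reaching +135.701°.

Yes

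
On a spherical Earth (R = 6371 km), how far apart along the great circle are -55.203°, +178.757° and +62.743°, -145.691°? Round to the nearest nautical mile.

7274 nmi

Δλ = -145.691 − 178.757 = -324.448°; wrapped into (−180°, 180°]: 35.552°.
Δφ = 62.743 − -55.203 = 117.946°.
a = sin²(Δφ/2) + cos φ₁ · cos φ₂ · sin²(Δλ/2) = 0.758680.
c = 2·atan2(√a, √(1−a)) = 2.11456 rad → d = 6371·c ≈ 13471.85 km ≈ 7274.22 nmi.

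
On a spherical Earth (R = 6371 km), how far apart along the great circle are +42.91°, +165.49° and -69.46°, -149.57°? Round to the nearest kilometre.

13022 km

Δλ = -149.57 − 165.49 = -315.06°; wrapped into (−180°, 180°]: 44.94°.
Δφ = -69.46 − 42.91 = -112.37°.
a = sin²(Δφ/2) + cos φ₁ · cos φ₂ · sin²(Δλ/2) = 0.727832.
c = 2·atan2(√a, √(1−a)) = 2.04391 rad → d = 6371·c ≈ 13021.77 km.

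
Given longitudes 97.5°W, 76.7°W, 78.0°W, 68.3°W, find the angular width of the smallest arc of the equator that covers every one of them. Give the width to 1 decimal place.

Sort the longitudes: -97.5°, -78.0°, -76.7°, -68.3°.
Eastward gaps between consecutive values (wrapping around): 19.5°, 1.3°, 8.4°, 330.8°.
Largest gap = 330.8° ⇒ minimal covering band is its complement: 360° − 330.8° = 29.2°.
Band runs from -97.5° eastward to -68.3°.

29.2°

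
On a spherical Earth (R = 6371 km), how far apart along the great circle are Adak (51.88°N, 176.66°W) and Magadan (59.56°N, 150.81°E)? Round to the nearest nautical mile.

1178 nmi

Δλ = 150.81 − -176.66 = 327.47°; wrapped into (−180°, 180°]: -32.53°.
Δφ = 59.56 − 51.88 = 7.68°.
a = sin²(Δφ/2) + cos φ₁ · cos φ₂ · sin²(Δλ/2) = 0.029019.
c = 2·atan2(√a, √(1−a)) = 0.34237 rad → d = 6371·c ≈ 2181.23 km ≈ 1177.77 nmi.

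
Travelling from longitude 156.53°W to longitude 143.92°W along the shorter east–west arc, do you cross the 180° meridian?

No

Signed shortest Δλ = ((-143.92 − -156.53 + 180) mod 360) − 180 = 12.61°.
Going east by 12.61° from -156.53° reaches -143.92° without touching 180°.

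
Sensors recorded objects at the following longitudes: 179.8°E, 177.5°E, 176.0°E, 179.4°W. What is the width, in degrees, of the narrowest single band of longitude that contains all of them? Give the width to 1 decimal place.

4.6°

Sort the longitudes: -179.4°, +176.0°, +177.5°, +179.8°.
Eastward gaps between consecutive values (wrapping around): 355.4°, 1.5°, 2.3°, 0.8°.
Largest gap = 355.4° ⇒ minimal covering band is its complement: 360° − 355.4° = 4.6°.
Band runs from +176.0° eastward to -179.4°, crossing the antimeridian.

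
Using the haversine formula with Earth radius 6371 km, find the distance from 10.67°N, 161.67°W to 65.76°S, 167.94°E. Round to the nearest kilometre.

8860 km

Δλ = 167.94 − -161.67 = 329.61°; wrapped into (−180°, 180°]: -30.39°.
Δφ = -65.76 − 10.67 = -76.43°.
a = sin²(Δφ/2) + cos φ₁ · cos φ₂ · sin²(Δλ/2) = 0.410401.
c = 2·atan2(√a, √(1−a)) = 1.39062 rad → d = 6371·c ≈ 8859.67 km.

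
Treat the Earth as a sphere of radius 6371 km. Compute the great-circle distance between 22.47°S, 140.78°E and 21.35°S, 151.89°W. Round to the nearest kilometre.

6884 km

Δλ = -151.89 − 140.78 = -292.67°; wrapped into (−180°, 180°]: 67.33°.
Δφ = -21.35 − -22.47 = 1.12°.
a = sin²(Δφ/2) + cos φ₁ · cos φ₂ · sin²(Δλ/2) = 0.264568.
c = 2·atan2(√a, √(1−a)) = 1.08053 rad → d = 6371·c ≈ 6884.03 km.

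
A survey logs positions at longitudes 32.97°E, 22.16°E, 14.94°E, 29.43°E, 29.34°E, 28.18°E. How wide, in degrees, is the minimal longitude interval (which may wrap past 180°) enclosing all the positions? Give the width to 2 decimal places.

18.03°

Sort the longitudes: +14.94°, +22.16°, +28.18°, +29.34°, +29.43°, +32.97°.
Eastward gaps between consecutive values (wrapping around): 7.22°, 6.02°, 1.16°, 0.09°, 3.54°, 341.97°.
Largest gap = 341.97° ⇒ minimal covering band is its complement: 360° − 341.97° = 18.03°.
Band runs from +14.94° eastward to +32.97°.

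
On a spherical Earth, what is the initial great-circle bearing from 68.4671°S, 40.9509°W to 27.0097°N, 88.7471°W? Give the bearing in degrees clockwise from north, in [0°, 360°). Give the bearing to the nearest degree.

318°

Δλ = -88.7471 − -40.9509 = -47.7962°.
θ = atan2( sin Δλ · cos φ₂ , cos φ₁ · sin φ₂ − sin φ₁ · cos φ₂ · cos Δλ )
  = atan2(-0.65997, 0.72341) = -42.374° → normalised to [0°, 360°): 317.626°.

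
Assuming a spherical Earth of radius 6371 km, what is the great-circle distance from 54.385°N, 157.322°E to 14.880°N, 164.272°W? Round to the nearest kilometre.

5501 km

Δλ = -164.272 − 157.322 = -321.594°; wrapped into (−180°, 180°]: 38.406°.
Δφ = 14.880 − 54.385 = -39.505°.
a = sin²(Δφ/2) + cos φ₁ · cos φ₂ · sin²(Δλ/2) = 0.175103.
c = 2·atan2(√a, √(1−a)) = 0.86348 rad → d = 6371·c ≈ 5501.25 km.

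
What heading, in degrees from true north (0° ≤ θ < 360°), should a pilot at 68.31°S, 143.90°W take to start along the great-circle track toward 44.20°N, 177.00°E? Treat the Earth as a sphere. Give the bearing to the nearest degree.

330°

Δλ = 177.00 − -143.90 = 320.90°; wrapped into (−180°, 180°]: -39.10°.
θ = atan2( sin Δλ · cos φ₂ , cos φ₁ · sin φ₂ − sin φ₁ · cos φ₂ · cos Δλ )
  = atan2(-0.45214, 0.77463) = -30.272° → normalised to [0°, 360°): 329.728°.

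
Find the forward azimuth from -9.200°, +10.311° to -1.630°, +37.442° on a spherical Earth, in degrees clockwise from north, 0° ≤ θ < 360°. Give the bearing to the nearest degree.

76°

Δλ = 37.442 − 10.311 = 27.131°.
θ = atan2( sin Δλ · cos φ₂ , cos φ₁ · sin φ₂ − sin φ₁ · cos φ₂ · cos Δλ )
  = atan2(0.45584, 0.11415) = 75.941° → normalised to [0°, 360°): 75.941°.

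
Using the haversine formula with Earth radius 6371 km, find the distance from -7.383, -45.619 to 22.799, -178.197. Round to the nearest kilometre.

14671 km

Δλ = -178.197 − -45.619 = -132.578°.
Δφ = 22.799 − -7.383 = 30.182°.
a = sin²(Δφ/2) + cos φ₁ · cos φ₂ · sin²(Δλ/2) = 0.834177.
c = 2·atan2(√a, √(1−a)) = 2.30279 rad → d = 6371·c ≈ 14671.08 km.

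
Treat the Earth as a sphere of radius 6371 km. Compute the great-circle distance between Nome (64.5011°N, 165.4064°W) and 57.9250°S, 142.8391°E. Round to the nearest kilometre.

Δλ = 142.8391 − -165.4064 = 308.2455°; wrapped into (−180°, 180°]: -51.7545°.
Δφ = -57.9250 − 64.5011 = -122.4261°.
a = sin²(Δφ/2) + cos φ₁ · cos φ₂ · sin²(Δλ/2) = 0.811651.
c = 2·atan2(√a, √(1−a)) = 2.24376 rad → d = 6371·c ≈ 14294.96 km.

14295 km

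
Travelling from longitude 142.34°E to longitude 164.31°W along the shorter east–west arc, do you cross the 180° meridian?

Yes

Naïve |-164.31 − 142.34| = 306.65° > 180°, so the shorter arc goes the other way round — across 180°.
Signed shortest Δλ = ((-164.31 − 142.34 + 180) mod 360) − 180 = 53.35°.
Going east by 53.35° from +142.34° passes through 180° before reaching -164.31°.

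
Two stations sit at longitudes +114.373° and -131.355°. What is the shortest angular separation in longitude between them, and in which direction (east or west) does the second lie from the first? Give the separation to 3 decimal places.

114.272° east

Raw difference: -131.355 − 114.373 = -245.728°.
Normalise into (−180°, 180°]: -245.728° + 360° = 114.272°.
Positive ⇒ the second point lies to the east; separation 114.272°.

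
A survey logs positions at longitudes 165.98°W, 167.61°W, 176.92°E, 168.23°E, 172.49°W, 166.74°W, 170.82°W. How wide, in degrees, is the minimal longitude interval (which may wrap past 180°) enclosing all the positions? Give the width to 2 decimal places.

25.79°

Sort the longitudes: -172.49°, -170.82°, -167.61°, -166.74°, -165.98°, +168.23°, +176.92°.
Eastward gaps between consecutive values (wrapping around): 1.67°, 3.21°, 0.87°, 0.76°, 334.21°, 8.69°, 10.59°.
Largest gap = 334.21° ⇒ minimal covering band is its complement: 360° − 334.21° = 25.79°.
Band runs from +168.23° eastward to -165.98°, crossing the antimeridian.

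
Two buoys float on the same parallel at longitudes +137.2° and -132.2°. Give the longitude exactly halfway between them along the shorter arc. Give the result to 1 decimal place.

Signed shortest Δλ from +137.2° to -132.2° is +90.6°.
Midpoint longitude = +137.2° + (+90.6°)/2 = +137.2° + 45.3° = +182.5°.
Normalise into (−180°, 180°]: -177.5°.
(The naïve average (+137.2 + -132.2)/2 = 2.5° is on the wrong side of the globe.)

-177.5°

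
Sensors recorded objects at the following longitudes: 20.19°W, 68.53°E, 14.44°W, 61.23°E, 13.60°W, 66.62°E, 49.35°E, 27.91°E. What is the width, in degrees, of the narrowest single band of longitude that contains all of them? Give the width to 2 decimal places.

88.72°

Sort the longitudes: -20.19°, -14.44°, -13.60°, +27.91°, +49.35°, +61.23°, +66.62°, +68.53°.
Eastward gaps between consecutive values (wrapping around): 5.75°, 0.84°, 41.51°, 21.44°, 11.88°, 5.39°, 1.91°, 271.28°.
Largest gap = 271.28° ⇒ minimal covering band is its complement: 360° − 271.28° = 88.72°.
Band runs from -20.19° eastward to +68.53°.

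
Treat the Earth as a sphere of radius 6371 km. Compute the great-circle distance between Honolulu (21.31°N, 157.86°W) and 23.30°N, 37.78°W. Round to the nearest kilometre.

Δλ = -37.78 − -157.86 = 120.08°.
Δφ = 23.30 − 21.31 = 1.99°.
a = sin²(Δφ/2) + cos φ₁ · cos φ₂ · sin²(Δλ/2) = 0.642556.
c = 2·atan2(√a, √(1−a)) = 1.85992 rad → d = 6371·c ≈ 11849.55 km.

11850 km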